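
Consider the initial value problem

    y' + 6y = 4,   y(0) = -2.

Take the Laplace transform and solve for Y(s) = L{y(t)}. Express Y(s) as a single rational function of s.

Y(s) = (-2*s + 4)/(s^2 + 6*s)

Transform both sides with L{·}.
Using L{y'} = sY - y(0) = sY - (-2), the left side becomes (s + 6)Y - (-2).
The right side is L{4} = 4/s.
So (s + 6)Y = 4/s + (-2).
Isolate Y and clear denominators.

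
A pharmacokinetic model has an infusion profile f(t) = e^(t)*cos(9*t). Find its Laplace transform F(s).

F(s) = (s - 1)/((s - 1)^2 + 81)

L{cos(9t)} = s/(s^2 + 81).
By the first shifting theorem, multiplying by e^(t) replaces s with s - 1.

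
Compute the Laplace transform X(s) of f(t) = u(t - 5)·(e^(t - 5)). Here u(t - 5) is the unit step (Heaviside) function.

By the second shifting theorem, L{u(t - c)·g(t - c)} = e^(-cs)·G(s) with c = 5 and G(s) = L{g(t)}.
L{e^(t)} = 1/(s - 1).

X(s) = exp(-5*s)/(s - 1)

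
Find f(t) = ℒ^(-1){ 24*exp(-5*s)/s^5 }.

f(t) = Heaviside(t - 5)*((t - 5)^4)

The factor e^(-5s) signals a time shift by c = 5 (second shifting theorem).
L{t^4} = 4!/s^5 = 24/s^5, so L^-1{24/s^5} = t^4.
Hence the inverse is u(t - 5) times that function evaluated at t - 5.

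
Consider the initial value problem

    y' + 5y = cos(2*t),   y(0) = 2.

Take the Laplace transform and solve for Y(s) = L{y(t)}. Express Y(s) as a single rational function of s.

Y(s) = (2*s^2 + s + 8)/(s^3 + 5*s^2 + 4*s + 20)

Transform both sides with L{·}.
Using L{y'} = sY - y(0) = sY - 2, the left side becomes (s + 5)Y - (2).
The right side is L{cos(2*t)} = s/(s^2 + 4).
So (s + 5)Y = s/(s^2 + 4) + (2).
Divide through and combine into a single rational function.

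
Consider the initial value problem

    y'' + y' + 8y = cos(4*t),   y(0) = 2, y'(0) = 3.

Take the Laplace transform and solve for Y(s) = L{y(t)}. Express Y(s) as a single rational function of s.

Transform both sides with L{·}.
With L{y''} = s^2 Y - s·y(0) - y'(0) and L{y'} = sY - y(0), with y(0) = 2, y'(0) = 3: the LHS transforms to (s^2 + s + 8)Y - (2*s + 5).
The right side is L{cos(4*t)} = s/(s^2 + 16).
So (s^2 + s + 8)Y = s/(s^2 + 16) + (2*s + 5).
Isolate Y and clear denominators.

Y(s) = (2*s^3 + 5*s^2 + 33*s + 80)/(s^4 + s^3 + 24*s^2 + 16*s + 128)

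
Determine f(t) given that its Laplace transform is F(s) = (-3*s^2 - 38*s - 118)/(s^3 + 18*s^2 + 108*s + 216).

Factor the denominator: s^3 + 18*s^2 + 108*s + 216 = (s + 6)^3.
Partial fraction decomposition gives [-3/(s + 6)] + [-2/(s + 6)^2] + [2/(s + 6)^3].
Invert each term: -3/(s + 6) ↔ -3e^(-6t); -2/(s + 6)^2 ↔ -2t·e^(-6t); 2/(s + 6)^3 ↔ (1)t^2·e^(-6t).

f(t) = t^2*exp(-6*t) - 2*t*exp(-6*t) - 3*exp(-6*t)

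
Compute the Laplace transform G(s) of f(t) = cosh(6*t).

G(s) = s/(s^2 - 36)

L{cosh(6t)} = s/(s^2 - 36).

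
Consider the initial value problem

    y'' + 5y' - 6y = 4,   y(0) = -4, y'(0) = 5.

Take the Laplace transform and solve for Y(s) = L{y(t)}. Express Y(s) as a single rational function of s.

Take the Laplace transform of both sides.
The derivative rules (L{y''} = s^2 Y - s·y(0) - y'(0) and L{y'} = sY - y(0), with y(0) = -4, y'(0) = 5) turn the left side into (s^2 + 5*s - 6)Y - (-4*s - 15).
The right side is L{4} = 4/s.
So (s^2 + 5*s - 6)Y = 4/s + (-4*s - 15).
Isolate Y and clear denominators.

Y(s) = (-4*s^2 - 15*s + 4)/(s^3 + 5*s^2 - 6*s)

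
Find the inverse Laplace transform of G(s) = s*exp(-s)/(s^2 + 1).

The factor e^(-s) signals a time shift by c = 1 (second shifting theorem).
L{cos(t)} = s/(s^2 + 1), so L^-1{s/(s^2 + 1)} = cos(t).
Hence the inverse is u(t - 1) times that function evaluated at t - 1.

Heaviside(t - 1)*(cos(t - 1))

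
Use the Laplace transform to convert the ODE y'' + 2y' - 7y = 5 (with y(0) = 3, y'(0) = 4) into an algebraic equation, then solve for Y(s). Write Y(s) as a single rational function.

Transform both sides with L{·}.
With L{y''} = s^2 Y - s·y(0) - y'(0) and L{y'} = sY - y(0), with y(0) = 3, y'(0) = 4: the LHS transforms to (s^2 + 2*s - 7)Y - (3*s + 10).
The right side is L{5} = 5/s.
So (s^2 + 2*s - 7)Y = 5/s + (3*s + 10).
Divide through and combine into a single rational function.

Y(s) = (3*s^2 + 10*s + 5)/(s^3 + 2*s^2 - 7*s)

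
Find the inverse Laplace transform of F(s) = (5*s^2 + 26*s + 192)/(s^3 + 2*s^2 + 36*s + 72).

4*sin(6*t) + cos(6*t) + 4*exp(-2*t)

Factor the denominator: s^3 + 2*s^2 + 36*s + 72 = (s + 2)*(s^2 + 36).
Partial fraction decomposition gives [4/(s + 2)] + [s/(s^2 + 36)] + [24/(s^2 + 36)].
Invert each term: 4/(s + 2) ↔ 4e^(-2t); 1·s/(s^2 + 36) ↔ cos(6t); 4·6/(s^2 + 36) ↔ 4sin(6t).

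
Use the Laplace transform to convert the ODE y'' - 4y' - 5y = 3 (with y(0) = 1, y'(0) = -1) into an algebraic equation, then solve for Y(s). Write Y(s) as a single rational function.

Y(s) = (s^2 - 5*s + 3)/(s^3 - 4*s^2 - 5*s)

Transform both sides with L{·}.
Using L{y''} = s^2 Y - s·y(0) - y'(0) and L{y'} = sY - y(0), with y(0) = 1, y'(0) = -1, the left side becomes (s^2 - 4*s - 5)Y - (s - 5).
The right side is L{3} = 3/s.
So (s^2 - 4*s - 5)Y = 3/s + (s - 5).
Solve for Y(s) and write it as one ratio of polynomials.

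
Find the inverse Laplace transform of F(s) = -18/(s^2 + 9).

Since L{sin(3t)} = 3/(s^2 + 9), the inverse is sin(3*t), scaled by -6.

-6*sin(3*t)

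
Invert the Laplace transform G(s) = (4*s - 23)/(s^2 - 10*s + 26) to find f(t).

f(t) = -3*exp(5*t)*sin(t) + 4*exp(5*t)*cos(t)

Complete the square in the denominator: s^2 - 10*s + 26 = (s - 5)^2 + 1^2.
Split the numerator to match: 4*s - 23 = 4·(s - 5) - 3·1.
Invert each term: 4·(s - 5)/((s - 5)^2 + 1) ↔ 4e^(5t)cos(t); -3·1/((s - 5)^2 + 1) ↔ -3e^(5t)sin(t).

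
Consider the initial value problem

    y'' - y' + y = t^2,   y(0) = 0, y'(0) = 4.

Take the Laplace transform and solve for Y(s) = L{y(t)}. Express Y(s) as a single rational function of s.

Y(s) = (4*s^3 + 2)/(s^5 - s^4 + s^3)

Take the Laplace transform of both sides.
With L{y''} = s^2 Y - s·y(0) - y'(0) and L{y'} = sY - y(0), with y(0) = 0, y'(0) = 4: the LHS transforms to (s^2 - s + 1)Y - (4).
The right side is L{t^2} = 2/s^3.
So (s^2 - s + 1)Y = 2/s^3 + (4).
Solve for Y(s) and write it as one ratio of polynomials.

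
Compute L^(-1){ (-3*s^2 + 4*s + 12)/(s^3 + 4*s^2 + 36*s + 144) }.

Factor the denominator: s^3 + 4*s^2 + 36*s + 144 = (s + 4)*(s^2 + 36).
Partial fraction decomposition gives [-1/(s + 4)] + [-2*s/(s^2 + 36)] + [12/(s^2 + 36)].
Invert each term: -1/(s + 4) ↔ -e^(-4t); -2·s/(s^2 + 36) ↔ -2cos(6t); 2·6/(s^2 + 36) ↔ 2sin(6t).

2*sin(6*t) - 2*cos(6*t) - exp(-4*t)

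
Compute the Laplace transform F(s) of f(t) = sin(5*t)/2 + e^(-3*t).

Apply the Laplace transform termwise.
L{e^(-3t)} = 1/(s + 3); (1/2)·[L{sin(5t)} = 5/(s^2 + 25)].

F(s) = 5/(2*(s^2 + 25)) + 1/(s + 3)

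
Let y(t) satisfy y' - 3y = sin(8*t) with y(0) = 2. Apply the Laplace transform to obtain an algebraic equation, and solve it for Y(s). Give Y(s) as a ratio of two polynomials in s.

Laplace-transform each side.
The derivative rules (L{y'} = sY - y(0) = sY - 2) turn the left side into (s - 3)Y - (2).
The right side is L{sin(8*t)} = 8/(s^2 + 64).
So (s - 3)Y = 8/(s^2 + 64) + (2).
Isolate Y and clear denominators.

Y(s) = (2*s^2 + 136)/(s^3 - 3*s^2 + 64*s - 192)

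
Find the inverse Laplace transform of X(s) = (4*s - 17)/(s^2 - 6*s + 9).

-5*t*exp(3*t) + 4*exp(3*t)

Factor the denominator: s^2 - 6*s + 9 = (s - 3)^2.
Partial fraction decomposition gives [4/(s - 3)] + [-5/(s - 3)^2].
Invert each term: 4/(s - 3) ↔ 4e^(3t); -5/(s - 3)^2 ↔ -5t·e^(3t).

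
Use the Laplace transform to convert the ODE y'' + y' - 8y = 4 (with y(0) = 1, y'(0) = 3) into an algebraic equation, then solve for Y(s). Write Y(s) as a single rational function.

Y(s) = (s^2 + 4*s + 4)/(s^3 + s^2 - 8*s)

Laplace-transform each side.
Using L{y''} = s^2 Y - s·y(0) - y'(0) and L{y'} = sY - y(0), with y(0) = 1, y'(0) = 3, the left side becomes (s^2 + s - 8)Y - (s + 4).
The right side is L{4} = 4/s.
So (s^2 + s - 8)Y = 4/s + (s + 4).
Solve for Y(s) and write it as one ratio of polynomials.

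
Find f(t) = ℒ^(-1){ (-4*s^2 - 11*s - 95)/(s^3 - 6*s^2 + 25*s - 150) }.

Factor the denominator: s^3 - 6*s^2 + 25*s - 150 = (s - 6)*(s^2 + 25).
Partial fraction decomposition gives [-5/(s - 6)] + [s/(s^2 + 25)] + [-5/(s^2 + 25)].
Invert each term: -5/(s - 6) ↔ -5e^(6t); 1·s/(s^2 + 25) ↔ cos(5t); -1·5/(s^2 + 25) ↔ -sin(5t).

f(t) = -5*exp(6*t) - sin(5*t) + cos(5*t)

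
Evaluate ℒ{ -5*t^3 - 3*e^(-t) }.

Apply the Laplace transform termwise.
(-3)·[L{e^(-t)} = 1/(s + 1)]; (-5)·[L{t^3} = 3!/s^4 = 6/s^4].

-3/(s + 1) - 30/s^4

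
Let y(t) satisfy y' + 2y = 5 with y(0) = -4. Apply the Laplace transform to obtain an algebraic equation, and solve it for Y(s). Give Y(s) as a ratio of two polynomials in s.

Apply the Laplace transform to the equation.
With L{y'} = sY - y(0) = sY - (-4): the LHS transforms to (s + 2)Y - (-4).
The right side is L{5} = 5/s.
So (s + 2)Y = 5/s + (-4).
Isolate Y and clear denominators.

Y(s) = (-4*s + 5)/(s^2 + 2*s)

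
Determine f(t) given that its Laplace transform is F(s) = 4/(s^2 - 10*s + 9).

Rewrite the denominator: s^2 - 10*s + 9 = (s - 5)^2 - 16.
The form in (s - 5) signals a first-shifting-theorem factor e^(5t).
Since L{sinh(4t)} = 4/(s^2 - 16), the inverse is exp(5*t)*sinh(4*t).

f(t) = exp(5*t)*sinh(4*t)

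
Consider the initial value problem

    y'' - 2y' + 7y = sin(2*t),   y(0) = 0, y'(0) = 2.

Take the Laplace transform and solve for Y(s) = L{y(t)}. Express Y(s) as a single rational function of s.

Y(s) = (2*s^2 + 10)/(s^4 - 2*s^3 + 11*s^2 - 8*s + 28)

Apply the Laplace transform to the equation.
With L{y''} = s^2 Y - s·y(0) - y'(0) and L{y'} = sY - y(0), with y(0) = 0, y'(0) = 2: the LHS transforms to (s^2 - 2*s + 7)Y - (2).
The right side is L{sin(2*t)} = 2/(s^2 + 4).
So (s^2 - 2*s + 7)Y = 2/(s^2 + 4) + (2).
Solve for Y(s) and write it as one ratio of polynomials.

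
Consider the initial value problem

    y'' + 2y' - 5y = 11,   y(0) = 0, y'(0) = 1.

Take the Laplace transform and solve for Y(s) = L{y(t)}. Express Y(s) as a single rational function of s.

Y(s) = (s + 11)/(s^3 + 2*s^2 - 5*s)

Take the Laplace transform of both sides.
The derivative rules (L{y''} = s^2 Y - s·y(0) - y'(0) and L{y'} = sY - y(0), with y(0) = 0, y'(0) = 1) turn the left side into (s^2 + 2*s - 5)Y - (1).
The right side is L{11} = 11/s.
So (s^2 + 2*s - 5)Y = 11/s + (1).
Solve for Y(s) and write it as one ratio of polynomials.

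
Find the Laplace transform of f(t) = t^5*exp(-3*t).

L{t^5} = 5!/s^6 = 120/s^6.
By the first shifting theorem, multiplying by e^(-3t) replaces s with s + 3.

120/(s + 3)^6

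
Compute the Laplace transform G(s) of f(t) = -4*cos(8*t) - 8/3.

G(s) = -4*s/(s^2 + 64) - 8/(3*s)

The transform is linear, so treat each term independently.
(-4)·[L{cos(8t)} = s/(s^2 + 64)]; L{-8/3} = (-8/3)/s.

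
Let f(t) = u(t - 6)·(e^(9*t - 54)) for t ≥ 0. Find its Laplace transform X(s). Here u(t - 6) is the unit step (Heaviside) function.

X(s) = exp(-6*s)/(s - 9)

By the second shifting theorem, L{u(t - c)·g(t - c)} = e^(-cs)·G(s) with c = 6 and G(s) = L{g(t)}.
L{e^(9t)} = 1/(s - 9).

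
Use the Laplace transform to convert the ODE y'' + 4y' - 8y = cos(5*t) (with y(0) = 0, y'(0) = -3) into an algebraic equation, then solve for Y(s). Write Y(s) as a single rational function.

Y(s) = (-3*s^2 + s - 75)/(s^4 + 4*s^3 + 17*s^2 + 100*s - 200)

Transform both sides with L{·}.
The derivative rules (L{y''} = s^2 Y - s·y(0) - y'(0) and L{y'} = sY - y(0), with y(0) = 0, y'(0) = -3) turn the left side into (s^2 + 4*s - 8)Y - (-3).
The right side is L{cos(5*t)} = s/(s^2 + 25).
So (s^2 + 4*s - 8)Y = s/(s^2 + 25) + (-3).
Isolate Y and clear denominators.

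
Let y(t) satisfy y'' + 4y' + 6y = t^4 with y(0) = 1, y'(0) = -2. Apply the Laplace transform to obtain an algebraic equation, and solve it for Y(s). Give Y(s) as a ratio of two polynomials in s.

Y(s) = (s^6 + 2*s^5 + 24)/(s^7 + 4*s^6 + 6*s^5)

Transform both sides with L{·}.
With L{y''} = s^2 Y - s·y(0) - y'(0) and L{y'} = sY - y(0), with y(0) = 1, y'(0) = -2: the LHS transforms to (s^2 + 4*s + 6)Y - (s + 2).
The right side is L{t^4} = 24/s^5.
So (s^2 + 4*s + 6)Y = 24/s^5 + (s + 2).
Divide through and combine into a single rational function.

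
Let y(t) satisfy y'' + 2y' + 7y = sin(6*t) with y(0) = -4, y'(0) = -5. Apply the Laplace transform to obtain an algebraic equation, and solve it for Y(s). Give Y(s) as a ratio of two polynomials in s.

Y(s) = (-4*s^3 - 13*s^2 - 144*s - 462)/(s^4 + 2*s^3 + 43*s^2 + 72*s + 252)

Transform both sides with L{·}.
Using L{y''} = s^2 Y - s·y(0) - y'(0) and L{y'} = sY - y(0), with y(0) = -4, y'(0) = -5, the left side becomes (s^2 + 2*s + 7)Y - (-4*s - 13).
The right side is L{sin(6*t)} = 6/(s^2 + 36).
So (s^2 + 2*s + 7)Y = 6/(s^2 + 36) + (-4*s - 13).
Isolate Y and clear denominators.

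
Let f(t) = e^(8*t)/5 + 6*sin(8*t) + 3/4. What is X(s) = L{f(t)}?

By linearity of the Laplace transform, transform each term separately.
(6)·[L{sin(8t)} = 8/(s^2 + 64)]; (1/5)·[L{e^(8t)} = 1/(s - 8)]; L{3/4} = (3/4)/s.

X(s) = 48/(s^2 + 64) + 1/(5*(s - 8)) + 3/(4*s)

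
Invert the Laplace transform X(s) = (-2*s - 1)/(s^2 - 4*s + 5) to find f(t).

Complete the square in the denominator: s^2 - 4*s + 5 = (s - 2)^2 + 1^2.
Split the numerator to match: -2*s - 1 = -2·(s - 2) - 5·1.
Invert each term: -2·(s - 2)/((s - 2)^2 + 1) ↔ -2e^(2t)cos(t); -5·1/((s - 2)^2 + 1) ↔ -5e^(2t)sin(t).

f(t) = -5*exp(2*t)*sin(t) - 2*exp(2*t)*cos(t)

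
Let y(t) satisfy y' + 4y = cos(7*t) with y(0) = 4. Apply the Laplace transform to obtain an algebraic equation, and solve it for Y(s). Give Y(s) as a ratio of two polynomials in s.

Y(s) = (4*s^2 + s + 196)/(s^3 + 4*s^2 + 49*s + 196)

Apply the Laplace transform to the equation.
Using L{y'} = sY - y(0) = sY - 4, the left side becomes (s + 4)Y - (4).
The right side is L{cos(7*t)} = s/(s^2 + 49).
So (s + 4)Y = s/(s^2 + 49) + (4).
Isolate Y and clear denominators.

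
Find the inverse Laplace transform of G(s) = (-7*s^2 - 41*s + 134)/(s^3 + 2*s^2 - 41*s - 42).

-4*exp(6*t) - 4*exp(-t) + exp(-7*t)

Factor the denominator: s^3 + 2*s^2 - 41*s - 42 = (s - 6)*(s + 1)*(s + 7).
Partial fraction decomposition gives [-4/(s - 6)] + [1/(s + 7)] + [-4/(s + 1)].
Invert each term: -4/(s - 6) ↔ -4e^(6t); 1/(s + 7) ↔ e^(-7t); -4/(s + 1) ↔ -4e^(-t).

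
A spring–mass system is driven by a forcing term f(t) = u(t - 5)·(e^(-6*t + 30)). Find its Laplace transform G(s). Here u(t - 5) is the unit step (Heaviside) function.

G(s) = exp(-5*s)/(s + 6)

By the second shifting theorem, L{u(t - c)·g(t - c)} = e^(-cs)·H(s) with c = 5 and H(s) = L{g(t)}.
L{e^(-6t)} = 1/(s + 6).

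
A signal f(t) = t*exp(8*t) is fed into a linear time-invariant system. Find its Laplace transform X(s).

L{e^(8t)} = 1/(s - 8).
Then apply L{t·g(t)} = -d/ds[G(s)] with G(s) = 1/(s - 8):
differentiating 1 time and applying the sign gives (s - 8)^(-2).

X(s) = (s - 8)^(-2)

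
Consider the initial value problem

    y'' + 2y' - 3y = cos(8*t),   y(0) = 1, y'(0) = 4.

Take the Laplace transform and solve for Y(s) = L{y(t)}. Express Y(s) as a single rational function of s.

Take the Laplace transform of both sides.
Using L{y''} = s^2 Y - s·y(0) - y'(0) and L{y'} = sY - y(0), with y(0) = 1, y'(0) = 4, the left side becomes (s^2 + 2*s - 3)Y - (s + 6).
The right side is L{cos(8*t)} = s/(s^2 + 64).
So (s^2 + 2*s - 3)Y = s/(s^2 + 64) + (s + 6).
Divide through and combine into a single rational function.

Y(s) = (s^3 + 6*s^2 + 65*s + 384)/(s^4 + 2*s^3 + 61*s^2 + 128*s - 192)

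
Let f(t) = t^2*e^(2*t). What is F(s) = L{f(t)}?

F(s) = 2/(s - 2)^3

L{e^(2t)} = 1/(s - 2).
Then apply L{t^2·g(t)} = (-1)^2 d^2/ds^2[G(s)] with G(s) = 1/(s - 2):
differentiating 2 times and applying the sign gives 2/(s - 2)^3.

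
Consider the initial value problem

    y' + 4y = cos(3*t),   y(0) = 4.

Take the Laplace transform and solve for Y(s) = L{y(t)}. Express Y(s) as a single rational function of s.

Y(s) = (4*s^2 + s + 36)/(s^3 + 4*s^2 + 9*s + 36)

Transform both sides with L{·}.
The derivative rules (L{y'} = sY - y(0) = sY - 4) turn the left side into (s + 4)Y - (4).
The right side is L{cos(3*t)} = s/(s^2 + 9).
So (s + 4)Y = s/(s^2 + 9) + (4).
Solve for Y(s) and write it as one ratio of polynomials.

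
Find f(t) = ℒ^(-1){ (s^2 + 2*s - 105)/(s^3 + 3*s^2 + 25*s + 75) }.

Factor the denominator: s^3 + 3*s^2 + 25*s + 75 = (s + 3)*(s^2 + 25).
Partial fraction decomposition gives [-3/(s + 3)] + [4*s/(s^2 + 25)] + [-10/(s^2 + 25)].
Invert each term: -3/(s + 3) ↔ -3e^(-3t); 4·s/(s^2 + 25) ↔ 4cos(5t); -2·5/(s^2 + 25) ↔ -2sin(5t).

f(t) = -2*sin(5*t) + 4*cos(5*t) - 3*exp(-3*t)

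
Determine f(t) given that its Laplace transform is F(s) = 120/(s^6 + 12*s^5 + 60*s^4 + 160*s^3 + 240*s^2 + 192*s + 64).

f(t) = t^5*exp(-2*t)

Rewrite the denominator: s^6 + 12*s^5 + 60*s^4 + 160*s^3 + 240*s^2 + 192*s + 64 = (s + 2)^6.
The form in (s + 2) signals a first-shifting-theorem factor e^(-2t).
Since L{t^5} = 5!/s^6 = 120/s^6, the inverse is t^5*e^(-2*t).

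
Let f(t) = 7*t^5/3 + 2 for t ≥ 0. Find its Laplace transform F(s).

Apply the Laplace transform termwise.
(7/3)·[L{t^5} = 5!/s^6 = 120/s^6]; L{2} = 2/s.

F(s) = 2/s + 280/s^6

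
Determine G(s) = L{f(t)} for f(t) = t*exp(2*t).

G(s) = (s - 2)^(-2)

L{e^(2t)} = 1/(s - 2).
Then apply L{t·g(t)} = -d/ds[H(s)] with H(s) = 1/(s - 2):
differentiating 1 time and applying the sign gives (s - 2)^(-2).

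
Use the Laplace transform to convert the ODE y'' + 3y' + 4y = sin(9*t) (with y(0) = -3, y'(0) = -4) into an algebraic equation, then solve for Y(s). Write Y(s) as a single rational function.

Y(s) = (-3*s^3 - 13*s^2 - 243*s - 1044)/(s^4 + 3*s^3 + 85*s^2 + 243*s + 324)

Transform both sides with L{·}.
The derivative rules (L{y''} = s^2 Y - s·y(0) - y'(0) and L{y'} = sY - y(0), with y(0) = -3, y'(0) = -4) turn the left side into (s^2 + 3*s + 4)Y - (-3*s - 13).
The right side is L{sin(9*t)} = 9/(s^2 + 81).
So (s^2 + 3*s + 4)Y = 9/(s^2 + 81) + (-3*s - 13).
Divide through and combine into a single rational function.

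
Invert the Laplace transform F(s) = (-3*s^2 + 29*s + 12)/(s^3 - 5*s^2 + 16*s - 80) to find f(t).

Factor the denominator: s^3 - 5*s^2 + 16*s - 80 = (s - 5)*(s^2 + 16).
Partial fraction decomposition gives [2/(s - 5)] + [-5*s/(s^2 + 16)] + [4/(s^2 + 16)].
Invert each term: 2/(s - 5) ↔ 2e^(5t); -5·s/(s^2 + 16) ↔ -5cos(4t); 1·4/(s^2 + 16) ↔ sin(4t).

f(t) = 2*exp(5*t) + sin(4*t) - 5*cos(4*t)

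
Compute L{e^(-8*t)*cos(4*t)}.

L{cos(4t)} = s/(s^2 + 16).
By the first shifting theorem, multiplying by e^(-8t) replaces s with s + 8.

(s + 8)/((s + 8)^2 + 16)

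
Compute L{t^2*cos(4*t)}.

2*s*(s^2 - 48)/(s^2 + 16)^3

L{cos(4t)} = s/(s^2 + 16).
Then apply L{t^2·g(t)} = (-1)^2 d^2/ds^2[G(s)] with G(s) = s/(s^2 + 16):
differentiating 2 times and applying the sign gives 2*s*(s^2 - 48)/(s^2 + 16)^3.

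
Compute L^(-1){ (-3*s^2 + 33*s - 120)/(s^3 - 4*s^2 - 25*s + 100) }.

-3*exp(5*t) + 4*exp(4*t) - 4*exp(-5*t)

Factor the denominator: s^3 - 4*s^2 - 25*s + 100 = (s - 5)*(s - 4)*(s + 5).
Partial fraction decomposition gives [-3/(s - 5)] + [4/(s - 4)] + [-4/(s + 5)].
Invert each term: -3/(s - 5) ↔ -3e^(5t); 4/(s - 4) ↔ 4e^(4t); -4/(s + 5) ↔ -4e^(-5t).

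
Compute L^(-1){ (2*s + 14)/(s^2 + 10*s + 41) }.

Complete the square in the denominator: s^2 + 10*s + 41 = (s + 5)^2 + 4^2.
Split the numerator to match: 2*s + 14 = 2·(s + 5) + 1·4.
Invert each term: 2·(s + 5)/((s + 5)^2 + 16) ↔ 2e^(-5t)cos(4t); 1·4/((s + 5)^2 + 16) ↔ e^(-5t)sin(4t).

exp(-5*t)*sin(4*t) + 2*exp(-5*t)*cos(4*t)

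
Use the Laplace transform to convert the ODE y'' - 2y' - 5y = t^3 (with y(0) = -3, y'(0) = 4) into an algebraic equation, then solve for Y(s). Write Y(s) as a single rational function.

Y(s) = (-3*s^5 + 10*s^4 + 6)/(s^6 - 2*s^5 - 5*s^4)

Laplace-transform each side.
The derivative rules (L{y''} = s^2 Y - s·y(0) - y'(0) and L{y'} = sY - y(0), with y(0) = -3, y'(0) = 4) turn the left side into (s^2 - 2*s - 5)Y - (-3*s + 10).
The right side is L{t^3} = 6/s^4.
So (s^2 - 2*s - 5)Y = 6/s^4 + (-3*s + 10).
Divide through and combine into a single rational function.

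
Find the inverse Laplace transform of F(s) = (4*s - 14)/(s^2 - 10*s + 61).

Complete the square in the denominator: s^2 - 10*s + 61 = (s - 5)^2 + 6^2.
Split the numerator to match: 4*s - 14 = 4·(s - 5) + 1·6.
Invert each term: 4·(s - 5)/((s - 5)^2 + 36) ↔ 4e^(5t)cos(6t); 1·6/((s - 5)^2 + 36) ↔ e^(5t)sin(6t).

exp(5*t)*sin(6*t) + 4*exp(5*t)*cos(6*t)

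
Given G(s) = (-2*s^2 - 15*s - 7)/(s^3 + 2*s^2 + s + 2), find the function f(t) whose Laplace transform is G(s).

f(t) = -5*sin(t) - 5*cos(t) + 3*exp(-2*t)

Factor the denominator: s^3 + 2*s^2 + s + 2 = (s + 2)*(s^2 + 1).
Partial fraction decomposition gives [3/(s + 2)] + [-5*s/(s^2 + 1)] + [-5/(s^2 + 1)].
Invert each term: 3/(s + 2) ↔ 3e^(-2t); -5·s/(s^2 + 1) ↔ -5cos(t); -5·1/(s^2 + 1) ↔ -5sin(t).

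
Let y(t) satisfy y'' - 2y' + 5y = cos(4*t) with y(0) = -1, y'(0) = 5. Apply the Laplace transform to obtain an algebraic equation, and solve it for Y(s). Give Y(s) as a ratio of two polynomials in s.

Transform both sides with L{·}.
The derivative rules (L{y''} = s^2 Y - s·y(0) - y'(0) and L{y'} = sY - y(0), with y(0) = -1, y'(0) = 5) turn the left side into (s^2 - 2*s + 5)Y - (-s + 7).
The right side is L{cos(4*t)} = s/(s^2 + 16).
So (s^2 - 2*s + 5)Y = s/(s^2 + 16) + (-s + 7).
Isolate Y and clear denominators.

Y(s) = (-s^3 + 7*s^2 - 15*s + 112)/(s^4 - 2*s^3 + 21*s^2 - 32*s + 80)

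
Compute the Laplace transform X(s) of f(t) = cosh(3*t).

L{cosh(3t)} = s/(s^2 - 9).

X(s) = s/(s^2 - 9)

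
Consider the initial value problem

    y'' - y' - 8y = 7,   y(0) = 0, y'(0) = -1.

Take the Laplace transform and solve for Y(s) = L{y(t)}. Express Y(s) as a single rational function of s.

Y(s) = (-s + 7)/(s^3 - s^2 - 8*s)

Apply the Laplace transform to the equation.
Using L{y''} = s^2 Y - s·y(0) - y'(0) and L{y'} = sY - y(0), with y(0) = 0, y'(0) = -1, the left side becomes (s^2 - s - 8)Y - (-1).
The right side is L{7} = 7/s.
So (s^2 - s - 8)Y = 7/s + (-1).
Divide through and combine into a single rational function.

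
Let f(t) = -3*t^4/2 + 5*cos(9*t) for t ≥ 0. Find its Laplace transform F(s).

The transform is linear, so treat each term independently.
(5)·[L{cos(9t)} = s/(s^2 + 81)]; (-3/2)·[L{t^4} = 4!/s^5 = 24/s^5].

F(s) = 5*s/(s^2 + 81) - 36/s^5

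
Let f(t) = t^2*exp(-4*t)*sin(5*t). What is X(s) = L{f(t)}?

X(s) = 10*(3*s^2 + 24*s + 23)/(s^2 + 8*s + 41)^3

L{sin(5t)} = 5/(s^2 + 25).
Multiplying by e^(-4t) shifts s → s + 4, so L{exp(-4*t)*sin(5*t)} = 5/((s + 4)^2 + 25).
Then apply L{t^2·g(t)} = (-1)^2 d^2/ds^2[G(s)] with G(s) = 5/((s + 4)^2 + 25):
differentiating 2 times and applying the sign gives 10*(3*s^2 + 24*s + 23)/(s^2 + 8*s + 41)^3.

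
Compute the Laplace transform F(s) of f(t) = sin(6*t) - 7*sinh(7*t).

The transform is linear, so treat each term independently.
(-7)·[L{sinh(7t)} = 7/(s^2 - 49)]; L{sin(6t)} = 6/(s^2 + 36).

F(s) = 6/(s^2 + 36) - 49/(s^2 - 49)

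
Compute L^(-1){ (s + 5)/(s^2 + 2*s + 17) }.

exp(-t)*sin(4*t) + exp(-t)*cos(4*t)

Complete the square in the denominator: s^2 + 2*s + 17 = (s + 1)^2 + 4^2.
Split the numerator to match: s + 5 = 1·(s + 1) + 1·4.
Invert each term: 1·(s + 1)/((s + 1)^2 + 16) ↔ e^(-t)cos(4t); 1·4/((s + 1)^2 + 16) ↔ e^(-t)sin(4t).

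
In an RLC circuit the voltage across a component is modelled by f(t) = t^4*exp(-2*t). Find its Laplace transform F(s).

L{t^4} = 4!/s^5 = 24/s^5.
By the first shifting theorem, multiplying by e^(-2t) replaces s with s + 2.

F(s) = 24/(s + 2)^5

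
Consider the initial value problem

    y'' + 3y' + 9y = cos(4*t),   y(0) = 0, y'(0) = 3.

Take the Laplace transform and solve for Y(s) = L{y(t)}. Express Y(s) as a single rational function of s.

Y(s) = (3*s^2 + s + 48)/(s^4 + 3*s^3 + 25*s^2 + 48*s + 144)

Laplace-transform each side.
With L{y''} = s^2 Y - s·y(0) - y'(0) and L{y'} = sY - y(0), with y(0) = 0, y'(0) = 3: the LHS transforms to (s^2 + 3*s + 9)Y - (3).
The right side is L{cos(4*t)} = s/(s^2 + 16).
So (s^2 + 3*s + 9)Y = s/(s^2 + 16) + (3).
Solve for Y(s) and write it as one ratio of polynomials.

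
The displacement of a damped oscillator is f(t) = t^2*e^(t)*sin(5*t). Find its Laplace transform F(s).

L{sin(5t)} = 5/(s^2 + 25).
Multiplying by e^(t) shifts s → s - 1, so L{e^(t)*sin(5*t)} = 5/((s - 1)^2 + 25).
Then apply L{t^2·g(t)} = (-1)^2 d^2/ds^2[G(s)] with G(s) = 5/((s - 1)^2 + 25):
differentiating 2 times and applying the sign gives 10*(3*s^2 - 6*s - 22)/(s^2 - 2*s + 26)^3.

F(s) = 10*(3*s^2 - 6*s - 22)/(s^2 - 2*s + 26)^3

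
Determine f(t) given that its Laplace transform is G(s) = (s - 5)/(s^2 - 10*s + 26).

f(t) = exp(5*t)*cos(t)

Rewrite the denominator: s^2 - 10*s + 26 = (s - 5)^2 + 1.
The form in (s - 5) signals a first-shifting-theorem factor e^(5t).
Since L{cos(t)} = s/(s^2 + 1), the inverse is e^(5*t)*cos(t).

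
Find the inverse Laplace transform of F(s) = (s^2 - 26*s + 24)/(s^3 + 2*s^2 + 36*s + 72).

Factor the denominator: s^3 + 2*s^2 + 36*s + 72 = (s + 2)*(s^2 + 36).
Partial fraction decomposition gives [2/(s + 2)] + [-s/(s^2 + 36)] + [-24/(s^2 + 36)].
Invert each term: 2/(s + 2) ↔ 2e^(-2t); -1·s/(s^2 + 36) ↔ -cos(6t); -4·6/(s^2 + 36) ↔ -4sin(6t).

-4*sin(6*t) - cos(6*t) + 2*exp(-2*t)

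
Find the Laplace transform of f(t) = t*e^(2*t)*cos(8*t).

(s - 10)*(s + 6)/(s^2 - 4*s + 68)^2

L{cos(8t)} = s/(s^2 + 64).
Multiplying by e^(2t) shifts s → s - 2, so L{e^(2*t)*cos(8*t)} = (s - 2)/((s - 2)^2 + 64).
Then apply L{t·g(t)} = -d/ds[H(s)] with H(s) = (s - 2)/((s - 2)^2 + 64):
differentiating 1 time and applying the sign gives (s - 10)*(s + 6)/(s^2 - 4*s + 68)^2.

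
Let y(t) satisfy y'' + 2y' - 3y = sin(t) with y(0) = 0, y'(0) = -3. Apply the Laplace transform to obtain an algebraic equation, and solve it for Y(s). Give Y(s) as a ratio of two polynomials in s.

Y(s) = (-3*s^2 - 2)/(s^4 + 2*s^3 - 2*s^2 + 2*s - 3)

Laplace-transform each side.
With L{y''} = s^2 Y - s·y(0) - y'(0) and L{y'} = sY - y(0), with y(0) = 0, y'(0) = -3: the LHS transforms to (s^2 + 2*s - 3)Y - (-3).
The right side is L{sin(t)} = 1/(s^2 + 1).
So (s^2 + 2*s - 3)Y = 1/(s^2 + 1) + (-3).
Solve for Y(s) and write it as one ratio of polynomials.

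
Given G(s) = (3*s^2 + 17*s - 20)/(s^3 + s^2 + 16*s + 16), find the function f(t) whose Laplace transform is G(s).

f(t) = 3*sin(4*t) + 5*cos(4*t) - 2*exp(-t)

Factor the denominator: s^3 + s^2 + 16*s + 16 = (s + 1)*(s^2 + 16).
Partial fraction decomposition gives [-2/(s + 1)] + [5*s/(s^2 + 16)] + [12/(s^2 + 16)].
Invert each term: -2/(s + 1) ↔ -2e^(-t); 5·s/(s^2 + 16) ↔ 5cos(4t); 3·4/(s^2 + 16) ↔ 3sin(4t).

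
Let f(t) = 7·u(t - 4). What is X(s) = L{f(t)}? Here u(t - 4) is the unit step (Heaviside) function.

By the second shifting theorem, L{u(t - c)·g(t - c)} = e^(-cs)·G(s) with c = 4 and G(s) = L{g(t)}.
L{7} = 7/s.

X(s) = 7*exp(-4*s)/s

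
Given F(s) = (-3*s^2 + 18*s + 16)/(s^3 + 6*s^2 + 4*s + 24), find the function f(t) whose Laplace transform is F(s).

f(t) = 3*sin(2*t) + 2*cos(2*t) - 5*exp(-6*t)

Factor the denominator: s^3 + 6*s^2 + 4*s + 24 = (s + 6)*(s^2 + 4).
Partial fraction decomposition gives [-5/(s + 6)] + [2*s/(s^2 + 4)] + [6/(s^2 + 4)].
Invert each term: -5/(s + 6) ↔ -5e^(-6t); 2·s/(s^2 + 4) ↔ 2cos(2t); 3·2/(s^2 + 4) ↔ 3sin(2t).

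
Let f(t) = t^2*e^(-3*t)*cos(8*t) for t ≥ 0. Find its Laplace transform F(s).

F(s) = 2*(s + 3)*(s^2 + 6*s - 183)/(s^2 + 6*s + 73)^3

L{cos(8t)} = s/(s^2 + 64).
Multiplying by e^(-3t) shifts s → s + 3, so L{e^(-3*t)*cos(8*t)} = (s + 3)/((s + 3)^2 + 64).
Then apply L{t^2·g(t)} = (-1)^2 d^2/ds^2[G(s)] with G(s) = (s + 3)/((s + 3)^2 + 64):
differentiating 2 times and applying the sign gives 2*(s + 3)*(s^2 + 6*s - 183)/(s^2 + 6*s + 73)^3.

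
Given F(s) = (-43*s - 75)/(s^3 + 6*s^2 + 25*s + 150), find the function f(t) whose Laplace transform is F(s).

Factor the denominator: s^3 + 6*s^2 + 25*s + 150 = (s + 6)*(s^2 + 25).
Partial fraction decomposition gives [3/(s + 6)] + [-3*s/(s^2 + 25)] + [-25/(s^2 + 25)].
Invert each term: 3/(s + 6) ↔ 3e^(-6t); -3·s/(s^2 + 25) ↔ -3cos(5t); -5·5/(s^2 + 25) ↔ -5sin(5t).

f(t) = -5*sin(5*t) - 3*cos(5*t) + 3*exp(-6*t)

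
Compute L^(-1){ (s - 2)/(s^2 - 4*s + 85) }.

exp(2*t)*cos(9*t)

Rewrite the denominator: s^2 - 4*s + 85 = (s - 2)^2 + 81.
The form in (s - 2) signals a first-shifting-theorem factor e^(2t).
Since L{cos(9t)} = s/(s^2 + 81), the inverse is exp(2*t)*cos(9*t).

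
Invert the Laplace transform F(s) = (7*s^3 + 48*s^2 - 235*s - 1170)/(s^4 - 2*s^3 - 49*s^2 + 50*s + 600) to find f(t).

Factor the denominator: s^4 - 2*s^3 - 49*s^2 + 50*s + 600 = (s - 6)*(s - 5)*(s + 4)*(s + 5).
Partial fraction decomposition gives [3/(s - 5)] + [1/(s + 4)] + [-3/(s + 5)] + [6/(s - 6)].
Invert each term: 3/(s - 5) ↔ 3e^(5t); 1/(s + 4) ↔ e^(-4t); -3/(s + 5) ↔ -3e^(-5t); 6/(s - 6) ↔ 6e^(6t).

f(t) = 6*exp(6*t) + 3*exp(5*t) + exp(-4*t) - 3*exp(-5*t)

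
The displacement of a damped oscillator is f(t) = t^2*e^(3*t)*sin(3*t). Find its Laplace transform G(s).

L{sin(3t)} = 3/(s^2 + 9).
Multiplying by e^(3t) shifts s → s - 3, so L{e^(3*t)*sin(3*t)} = 3/((s - 3)^2 + 9).
Then apply L{t^2·g(t)} = (-1)^2 d^2/ds^2[H(s)] with H(s) = 3/((s - 3)^2 + 9):
differentiating 2 times and applying the sign gives 18*(s^2 - 6*s + 6)/(s^2 - 6*s + 18)^3.

G(s) = 18*(s^2 - 6*s + 6)/(s^2 - 6*s + 18)^3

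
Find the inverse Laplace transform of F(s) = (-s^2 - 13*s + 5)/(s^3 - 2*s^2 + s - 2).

Factor the denominator: s^3 - 2*s^2 + s - 2 = (s - 2)*(s^2 + 1).
Partial fraction decomposition gives [-5/(s - 2)] + [4*s/(s^2 + 1)] + [-5/(s^2 + 1)].
Invert each term: -5/(s - 2) ↔ -5e^(2t); 4·s/(s^2 + 1) ↔ 4cos(t); -5·1/(s^2 + 1) ↔ -5sin(t).

-5*exp(2*t) - 5*sin(t) + 4*cos(t)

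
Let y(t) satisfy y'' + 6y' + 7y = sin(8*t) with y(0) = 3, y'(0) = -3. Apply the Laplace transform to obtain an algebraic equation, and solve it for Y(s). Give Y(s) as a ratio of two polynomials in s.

Y(s) = (3*s^3 + 15*s^2 + 192*s + 968)/(s^4 + 6*s^3 + 71*s^2 + 384*s + 448)

Take the Laplace transform of both sides.
With L{y''} = s^2 Y - s·y(0) - y'(0) and L{y'} = sY - y(0), with y(0) = 3, y'(0) = -3: the LHS transforms to (s^2 + 6*s + 7)Y - (3*s + 15).
The right side is L{sin(8*t)} = 8/(s^2 + 64).
So (s^2 + 6*s + 7)Y = 8/(s^2 + 64) + (3*s + 15).
Solve for Y(s) and write it as one ratio of polynomials.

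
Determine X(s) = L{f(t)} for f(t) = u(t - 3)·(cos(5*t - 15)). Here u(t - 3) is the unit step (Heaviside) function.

By the second shifting theorem, L{u(t - c)·g(t - c)} = e^(-cs)·G(s) with c = 3 and G(s) = L{g(t)}.
L{cos(5t)} = s/(s^2 + 25).

X(s) = s*exp(-3*s)/(s^2 + 25)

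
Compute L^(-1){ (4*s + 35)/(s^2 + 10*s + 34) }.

5*exp(-5*t)*sin(3*t) + 4*exp(-5*t)*cos(3*t)

Complete the square in the denominator: s^2 + 10*s + 34 = (s + 5)^2 + 3^2.
Split the numerator to match: 4*s + 35 = 4·(s + 5) + 5·3.
Invert each term: 4·(s + 5)/((s + 5)^2 + 9) ↔ 4e^(-5t)cos(3t); 5·3/((s + 5)^2 + 9) ↔ 5e^(-5t)sin(3t).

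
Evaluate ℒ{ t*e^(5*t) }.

L{e^(5t)} = 1/(s - 5).
Then apply L{t·g(t)} = -d/ds[H(s)] with H(s) = 1/(s - 5):
differentiating 1 time and applying the sign gives (s - 5)^(-2).

(s - 5)^(-2)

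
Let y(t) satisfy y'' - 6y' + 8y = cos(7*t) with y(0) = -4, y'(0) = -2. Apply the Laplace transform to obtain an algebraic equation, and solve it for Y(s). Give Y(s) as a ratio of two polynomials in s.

Take the Laplace transform of both sides.
With L{y''} = s^2 Y - s·y(0) - y'(0) and L{y'} = sY - y(0), with y(0) = -4, y'(0) = -2: the LHS transforms to (s^2 - 6*s + 8)Y - (-4*s + 22).
The right side is L{cos(7*t)} = s/(s^2 + 49).
So (s^2 - 6*s + 8)Y = s/(s^2 + 49) + (-4*s + 22).
Solve for Y(s) and write it as one ratio of polynomials.

Y(s) = (-4*s^3 + 22*s^2 - 195*s + 1078)/(s^4 - 6*s^3 + 57*s^2 - 294*s + 392)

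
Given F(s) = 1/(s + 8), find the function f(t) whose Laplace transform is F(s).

Since L{e^(-8t)} = 1/(s + 8), the inverse is e^(-8*t).

f(t) = exp(-8*t)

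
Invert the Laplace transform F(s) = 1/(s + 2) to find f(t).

Since L{e^(-2t)} = 1/(s + 2), the inverse is e^(-2*t).

f(t) = exp(-2*t)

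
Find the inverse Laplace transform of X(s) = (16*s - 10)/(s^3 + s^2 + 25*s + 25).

Factor the denominator: s^3 + s^2 + 25*s + 25 = (s + 1)*(s^2 + 25).
Partial fraction decomposition gives [-1/(s + 1)] + [s/(s^2 + 25)] + [15/(s^2 + 25)].
Invert each term: -1/(s + 1) ↔ -e^(-t); 1·s/(s^2 + 25) ↔ cos(5t); 3·5/(s^2 + 25) ↔ 3sin(5t).

3*sin(5*t) + cos(5*t) - exp(-t)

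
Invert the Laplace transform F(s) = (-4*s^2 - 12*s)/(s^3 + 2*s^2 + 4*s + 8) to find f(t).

Factor the denominator: s^3 + 2*s^2 + 4*s + 8 = (s + 2)*(s^2 + 4).
Partial fraction decomposition gives [1/(s + 2)] + [-5*s/(s^2 + 4)] + [-2/(s^2 + 4)].
Invert each term: 1/(s + 2) ↔ e^(-2t); -5·s/(s^2 + 4) ↔ -5cos(2t); -1·2/(s^2 + 4) ↔ -sin(2t).

f(t) = -sin(2*t) - 5*cos(2*t) + exp(-2*t)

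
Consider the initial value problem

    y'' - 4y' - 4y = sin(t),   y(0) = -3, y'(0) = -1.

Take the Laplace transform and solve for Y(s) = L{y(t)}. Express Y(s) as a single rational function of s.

Y(s) = (-3*s^3 + 11*s^2 - 3*s + 12)/(s^4 - 4*s^3 - 3*s^2 - 4*s - 4)

Transform both sides with L{·}.
With L{y''} = s^2 Y - s·y(0) - y'(0) and L{y'} = sY - y(0), with y(0) = -3, y'(0) = -1: the LHS transforms to (s^2 - 4*s - 4)Y - (-3*s + 11).
The right side is L{sin(t)} = 1/(s^2 + 1).
So (s^2 - 4*s - 4)Y = 1/(s^2 + 1) + (-3*s + 11).
Isolate Y and clear denominators.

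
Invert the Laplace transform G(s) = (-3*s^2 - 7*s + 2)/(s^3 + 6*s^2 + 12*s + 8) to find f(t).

Factor the denominator: s^3 + 6*s^2 + 12*s + 8 = (s + 2)^3.
Partial fraction decomposition gives [-3/(s + 2)] + [5/(s + 2)^2] + [4/(s + 2)^3].
Invert each term: -3/(s + 2) ↔ -3e^(-2t); 5/(s + 2)^2 ↔ 5t·e^(-2t); 4/(s + 2)^3 ↔ (2)t^2·e^(-2t).

f(t) = 2*t^2*exp(-2*t) + 5*t*exp(-2*t) - 3*exp(-2*t)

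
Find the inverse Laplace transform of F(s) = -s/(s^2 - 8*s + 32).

Complete the square in the denominator: s^2 - 8*s + 32 = (s - 4)^2 + 4^2.
Split the numerator to match: -s = -1·(s - 4) - 1·4.
Invert each term: -1·(s - 4)/((s - 4)^2 + 16) ↔ -e^(4t)cos(4t); -1·4/((s - 4)^2 + 16) ↔ -e^(4t)sin(4t).

-exp(4*t)*sin(4*t) - exp(4*t)*cos(4*t)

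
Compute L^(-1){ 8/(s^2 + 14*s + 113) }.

exp(-7*t)*sin(8*t)

Rewrite the denominator: s^2 + 14*s + 113 = (s + 7)^2 + 64.
The form in (s + 7) signals a first-shifting-theorem factor e^(-7t).
Since L{sin(8t)} = 8/(s^2 + 64), the inverse is exp(-7*t)*sin(8*t).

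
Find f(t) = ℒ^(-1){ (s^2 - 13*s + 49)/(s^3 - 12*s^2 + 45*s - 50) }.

f(t) = 3*t*exp(5*t) - 2*exp(5*t) + 3*exp(2*t)

Factor the denominator: s^3 - 12*s^2 + 45*s - 50 = (s - 5)^2*(s - 2).
Partial fraction decomposition gives [-2/(s - 5)] + [3/(s - 5)^2] + [3/(s - 2)].
Invert each term: -2/(s - 5) ↔ -2e^(5t); 3/(s - 5)^2 ↔ 3t·e^(5t); 3/(s - 2) ↔ 3e^(2t).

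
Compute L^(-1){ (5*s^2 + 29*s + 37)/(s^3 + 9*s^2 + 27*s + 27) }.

-5*t^2*exp(-3*t)/2 - t*exp(-3*t) + 5*exp(-3*t)

Factor the denominator: s^3 + 9*s^2 + 27*s + 27 = (s + 3)^3.
Partial fraction decomposition gives [5/(s + 3)] + [-1/(s + 3)^2] + [-5/(s + 3)^3].
Invert each term: 5/(s + 3) ↔ 5e^(-3t); -1/(s + 3)^2 ↔ -t·e^(-3t); -5/(s + 3)^3 ↔ (-5/2)t^2·e^(-3t).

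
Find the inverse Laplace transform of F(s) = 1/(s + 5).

Since L{e^(-5t)} = 1/(s + 5), the inverse is e^(-5*t).

exp(-5*t)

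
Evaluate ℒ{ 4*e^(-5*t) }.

4/(s + 5)

L{4} = 4/s.
By the first shifting theorem, multiplying by e^(-5t) replaces s with s + 5.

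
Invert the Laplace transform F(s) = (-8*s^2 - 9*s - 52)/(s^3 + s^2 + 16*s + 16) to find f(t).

Factor the denominator: s^3 + s^2 + 16*s + 16 = (s + 1)*(s^2 + 16).
Partial fraction decomposition gives [-3/(s + 1)] + [-5*s/(s^2 + 16)] + [-4/(s^2 + 16)].
Invert each term: -3/(s + 1) ↔ -3e^(-t); -5·s/(s^2 + 16) ↔ -5cos(4t); -1·4/(s^2 + 16) ↔ -sin(4t).

f(t) = -sin(4*t) - 5*cos(4*t) - 3*exp(-t)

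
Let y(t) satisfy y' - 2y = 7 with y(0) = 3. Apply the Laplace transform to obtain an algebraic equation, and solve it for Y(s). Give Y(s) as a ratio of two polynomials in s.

Y(s) = (3*s + 7)/(s^2 - 2*s)

Apply the Laplace transform to the equation.
The derivative rules (L{y'} = sY - y(0) = sY - 3) turn the left side into (s - 2)Y - (3).
The right side is L{7} = 7/s.
So (s - 2)Y = 7/s + (3).
Divide through and combine into a single rational function.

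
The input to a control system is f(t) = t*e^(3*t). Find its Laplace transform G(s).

L{e^(3t)} = 1/(s - 3).
Then apply L{t·g(t)} = -d/ds[H(s)] with H(s) = 1/(s - 3):
differentiating 1 time and applying the sign gives (s - 3)^(-2).

G(s) = (s - 3)^(-2)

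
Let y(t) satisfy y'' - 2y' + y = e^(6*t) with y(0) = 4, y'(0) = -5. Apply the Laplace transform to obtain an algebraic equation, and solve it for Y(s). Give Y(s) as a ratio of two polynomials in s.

Laplace-transform each side.
With L{y''} = s^2 Y - s·y(0) - y'(0) and L{y'} = sY - y(0), with y(0) = 4, y'(0) = -5: the LHS transforms to (s^2 - 2*s + 1)Y - (4*s - 13).
The right side is L{e^(6*t)} = 1/(s - 6).
So (s^2 - 2*s + 1)Y = 1/(s - 6) + (4*s - 13).
Solve for Y(s) and write it as one ratio of polynomials.

Y(s) = (4*s^2 - 37*s + 79)/(s^3 - 8*s^2 + 13*s - 6)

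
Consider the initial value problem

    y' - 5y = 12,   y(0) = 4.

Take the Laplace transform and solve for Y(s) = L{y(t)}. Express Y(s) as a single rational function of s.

Laplace-transform each side.
The derivative rules (L{y'} = sY - y(0) = sY - 4) turn the left side into (s - 5)Y - (4).
The right side is L{12} = 12/s.
So (s - 5)Y = 12/s + (4).
Solve for Y(s) and write it as one ratio of polynomials.

Y(s) = (4*s + 12)/(s^2 - 5*s)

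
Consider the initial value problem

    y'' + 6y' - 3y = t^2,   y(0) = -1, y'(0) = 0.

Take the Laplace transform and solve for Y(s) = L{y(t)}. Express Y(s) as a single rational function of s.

Laplace-transform each side.
Using L{y''} = s^2 Y - s·y(0) - y'(0) and L{y'} = sY - y(0), with y(0) = -1, y'(0) = 0, the left side becomes (s^2 + 6*s - 3)Y - (-s - 6).
The right side is L{t^2} = 2/s^3.
So (s^2 + 6*s - 3)Y = 2/s^3 + (-s - 6).
Solve for Y(s) and write it as one ratio of polynomials.

Y(s) = (-s^4 - 6*s^3 + 2)/(s^5 + 6*s^4 - 3*s^3)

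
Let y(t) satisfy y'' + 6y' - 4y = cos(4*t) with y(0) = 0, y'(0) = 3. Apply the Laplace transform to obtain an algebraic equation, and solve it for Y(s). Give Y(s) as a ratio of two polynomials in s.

Apply the Laplace transform to the equation.
The derivative rules (L{y''} = s^2 Y - s·y(0) - y'(0) and L{y'} = sY - y(0), with y(0) = 0, y'(0) = 3) turn the left side into (s^2 + 6*s - 4)Y - (3).
The right side is L{cos(4*t)} = s/(s^2 + 16).
So (s^2 + 6*s - 4)Y = s/(s^2 + 16) + (3).
Isolate Y and clear denominators.

Y(s) = (3*s^2 + s + 48)/(s^4 + 6*s^3 + 12*s^2 + 96*s - 64)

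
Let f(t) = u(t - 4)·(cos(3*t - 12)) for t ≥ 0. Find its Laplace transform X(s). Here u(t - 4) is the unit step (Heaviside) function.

By the second shifting theorem, L{u(t - c)·g(t - c)} = e^(-cs)·G(s) with c = 4 and G(s) = L{g(t)}.
L{cos(3t)} = s/(s^2 + 9).

X(s) = s*exp(-4*s)/(s^2 + 9)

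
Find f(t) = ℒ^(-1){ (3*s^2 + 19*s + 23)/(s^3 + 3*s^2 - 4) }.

f(t) = t*exp(-2*t) + 5*exp(t) - 2*exp(-2*t)

Factor the denominator: s^3 + 3*s^2 - 4 = (s - 1)*(s + 2)^2.
Partial fraction decomposition gives [-2/(s + 2)] + [(s + 2)^(-2)] + [5/(s - 1)].
Invert each term: -2/(s + 2) ↔ -2e^(-2t); 1/(s + 2)^2 ↔ t·e^(-2t); 5/(s - 1) ↔ 5e^(t).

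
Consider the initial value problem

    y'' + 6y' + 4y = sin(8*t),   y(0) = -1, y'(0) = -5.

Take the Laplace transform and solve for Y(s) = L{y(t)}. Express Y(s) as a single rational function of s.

Apply the Laplace transform to the equation.
With L{y''} = s^2 Y - s·y(0) - y'(0) and L{y'} = sY - y(0), with y(0) = -1, y'(0) = -5: the LHS transforms to (s^2 + 6*s + 4)Y - (-s - 11).
The right side is L{sin(8*t)} = 8/(s^2 + 64).
So (s^2 + 6*s + 4)Y = 8/(s^2 + 64) + (-s - 11).
Divide through and combine into a single rational function.

Y(s) = (-s^3 - 11*s^2 - 64*s - 696)/(s^4 + 6*s^3 + 68*s^2 + 384*s + 256)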